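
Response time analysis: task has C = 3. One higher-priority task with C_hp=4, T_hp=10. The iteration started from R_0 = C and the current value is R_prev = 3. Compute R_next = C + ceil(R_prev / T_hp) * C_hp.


R_next = C + ceil(R_prev / T_hp) * C_hp
ceil(3 / 10) = ceil(0.3) = 1
Interference = 1 * 4 = 4
R_next = 3 + 4 = 7

7


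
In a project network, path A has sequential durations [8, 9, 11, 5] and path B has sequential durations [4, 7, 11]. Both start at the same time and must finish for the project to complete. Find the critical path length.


Path A total = 8 + 9 + 11 + 5 = 33
Path B total = 4 + 7 + 11 = 22
Critical path = longest path = max(33, 22) = 33

33


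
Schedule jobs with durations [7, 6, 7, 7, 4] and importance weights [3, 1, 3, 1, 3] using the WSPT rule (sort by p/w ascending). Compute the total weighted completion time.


Compute p/w ratios and sort ascending (WSPT): [(4, 3), (7, 3), (7, 3), (6, 1), (7, 1)]
Compute weighted completion times:
  Job (p=4,w=3): C=4, w*C=3*4=12
  Job (p=7,w=3): C=11, w*C=3*11=33
  Job (p=7,w=3): C=18, w*C=3*18=54
  Job (p=6,w=1): C=24, w*C=1*24=24
  Job (p=7,w=1): C=31, w*C=1*31=31
Total weighted completion time = 154

154


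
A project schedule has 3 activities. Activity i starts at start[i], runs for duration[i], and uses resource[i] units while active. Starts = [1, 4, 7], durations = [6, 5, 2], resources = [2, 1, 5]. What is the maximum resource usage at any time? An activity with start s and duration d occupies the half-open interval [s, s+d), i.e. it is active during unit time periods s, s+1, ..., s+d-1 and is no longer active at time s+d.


Each activity i is active on [start_i, start_i + duration_i).
Compute total resource usage per time slot:
  t=0: active resources = [], total = 0
  t=1: active resources = [2], total = 2
  t=2: active resources = [2], total = 2
  t=3: active resources = [2], total = 2
  t=4: active resources = [2, 1], total = 3
  t=5: active resources = [2, 1], total = 3
  t=6: active resources = [2, 1], total = 3
  t=7: active resources = [1, 5], total = 6
  t=8: active resources = [1, 5], total = 6
Peak resource demand = 6

6


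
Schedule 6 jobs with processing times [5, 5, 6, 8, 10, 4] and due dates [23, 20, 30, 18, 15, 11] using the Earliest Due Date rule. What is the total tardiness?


Sort by due date (EDD order): [(4, 11), (10, 15), (8, 18), (5, 20), (5, 23), (6, 30)]
Compute completion times and tardiness:
  Job 1: p=4, d=11, C=4, tardiness=max(0,4-11)=0
  Job 2: p=10, d=15, C=14, tardiness=max(0,14-15)=0
  Job 3: p=8, d=18, C=22, tardiness=max(0,22-18)=4
  Job 4: p=5, d=20, C=27, tardiness=max(0,27-20)=7
  Job 5: p=5, d=23, C=32, tardiness=max(0,32-23)=9
  Job 6: p=6, d=30, C=38, tardiness=max(0,38-30)=8
Total tardiness = 28

28


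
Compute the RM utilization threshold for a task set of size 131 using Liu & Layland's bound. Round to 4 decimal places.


Compute 2^(1/131) = 1.0053052230
Subtract 1: 1.0053052230 - 1 = 0.0053052230
Multiply by n: 131 * 0.0053052230 = 0.6949842130
Round to 4 dp: 0.6950

0.6950


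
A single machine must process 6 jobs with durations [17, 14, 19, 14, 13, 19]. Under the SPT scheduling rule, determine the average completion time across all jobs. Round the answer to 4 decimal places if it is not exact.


Sort jobs by processing time (SPT order): [13, 14, 14, 17, 19, 19]
Compute completion times sequentially:
  Job 1: processing = 13, completes at 13
  Job 2: processing = 14, completes at 27
  Job 3: processing = 14, completes at 41
  Job 4: processing = 17, completes at 58
  Job 5: processing = 19, completes at 77
  Job 6: processing = 19, completes at 96
Sum of completion times = 312
Average completion time = 312/6 = 52.0

52.0


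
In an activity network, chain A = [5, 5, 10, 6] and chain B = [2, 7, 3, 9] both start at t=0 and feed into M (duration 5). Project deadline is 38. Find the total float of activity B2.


Forward pass: ES(B2) = sum of predecessors on chain B = 2
EF = ES + duration = 2 + 7 = 9
Backward pass: LF(M) = deadline = 38; LS(M) = 38 - 5 = 33
LF(B2) = LS(M) - sum(successors on chain B) = 33 - 12 = 21
LS = LF - duration = 21 - 7 = 14
Total float = LS - ES = 14 - 2 = 12

12


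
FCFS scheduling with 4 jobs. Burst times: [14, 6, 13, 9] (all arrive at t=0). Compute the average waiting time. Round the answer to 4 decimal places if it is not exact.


FCFS order (as given): [14, 6, 13, 9]
Waiting times:
  Job 1: wait = 0
  Job 2: wait = 14
  Job 3: wait = 20
  Job 4: wait = 33
Sum of waiting times = 67
Average waiting time = 67/4 = 16.75

16.75


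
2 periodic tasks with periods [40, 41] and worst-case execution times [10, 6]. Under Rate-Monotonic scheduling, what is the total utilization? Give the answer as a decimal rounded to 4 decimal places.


Compute individual utilizations (exact fractions):
  Task 1: C/T = 10/40 = 1/4 (approx. 0.25)
  Task 2: C/T = 6/41 (approx. 0.1463)
Total utilization U = 1/4 + 6/41 = 65/164
Rounded to 4 decimal places: U = 0.3963
RM (Liu & Layland) bound for 2 tasks = 0.828427; compare with U = 65/164 (approx. 0.396341)
U <= bound, so schedulable by RM sufficient condition.

0.3963


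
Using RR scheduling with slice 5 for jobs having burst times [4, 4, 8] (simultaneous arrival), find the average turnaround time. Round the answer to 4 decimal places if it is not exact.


Time quantum = 5
Execution trace:
  J1 runs 4 units, time = 4
  J2 runs 4 units, time = 8
  J3 runs 5 units, time = 13
  J3 runs 3 units, time = 16
Finish times: [4, 8, 16]
Average turnaround = 28/3 = 9.3333

9.3333


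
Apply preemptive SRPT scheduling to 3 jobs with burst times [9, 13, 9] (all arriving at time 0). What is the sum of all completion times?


Since all jobs arrive at t=0, SRPT equals SPT ordering.
SPT order: [9, 9, 13]
Completion times:
  Job 1: p=9, C=9
  Job 2: p=9, C=18
  Job 3: p=13, C=31
Total completion time = 9 + 18 + 31 = 58

58


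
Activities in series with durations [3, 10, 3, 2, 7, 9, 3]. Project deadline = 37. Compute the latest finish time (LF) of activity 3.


LF(activity 3) = deadline - sum of successor durations
Successors: activities 4 through 7 with durations [2, 7, 9, 3]
Sum of successor durations = 21
LF = 37 - 21 = 16

16


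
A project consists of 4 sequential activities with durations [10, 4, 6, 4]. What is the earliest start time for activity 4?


Activity 4 starts after activities 1 through 3 complete.
Predecessor durations: [10, 4, 6]
ES = 10 + 4 + 6 = 20

20


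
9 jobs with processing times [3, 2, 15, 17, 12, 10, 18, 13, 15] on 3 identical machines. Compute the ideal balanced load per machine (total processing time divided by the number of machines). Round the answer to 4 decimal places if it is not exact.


Total processing time = 3 + 2 + 15 + 17 + 12 + 10 + 18 + 13 + 15 = 105
Number of machines = 3
Ideal balanced load = 105 / 3 = 35.0

35.0


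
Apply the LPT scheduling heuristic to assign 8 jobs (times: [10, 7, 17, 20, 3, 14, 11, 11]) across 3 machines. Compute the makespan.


Sort jobs in decreasing order (LPT): [20, 17, 14, 11, 11, 10, 7, 3]
Assign each job to the least loaded machine:
  Machine 1: jobs [20, 10], load = 30
  Machine 2: jobs [17, 11, 3], load = 31
  Machine 3: jobs [14, 11, 7], load = 32
Makespan = max load = 32

32


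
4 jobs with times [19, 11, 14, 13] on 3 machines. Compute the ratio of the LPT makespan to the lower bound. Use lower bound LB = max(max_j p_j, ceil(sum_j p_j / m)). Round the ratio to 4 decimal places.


LPT order: [19, 14, 13, 11]
Machine loads after assignment: [19, 14, 24]
LPT makespan = 24
Lower bound = max(max_job, ceil(total/3)) = max(19, 19) = 19
Ratio = 24 / 19 = 1.2632

1.2632


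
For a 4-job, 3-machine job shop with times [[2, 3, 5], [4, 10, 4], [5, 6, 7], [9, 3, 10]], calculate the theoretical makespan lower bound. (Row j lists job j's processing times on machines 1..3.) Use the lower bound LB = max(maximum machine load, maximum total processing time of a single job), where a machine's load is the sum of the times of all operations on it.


Machine loads:
  Machine 1: 2 + 4 + 5 + 9 = 20
  Machine 2: 3 + 10 + 6 + 3 = 22
  Machine 3: 5 + 4 + 7 + 10 = 26
Max machine load = 26
Job totals:
  Job 1: 10
  Job 2: 18
  Job 3: 18
  Job 4: 22
Max job total = 22
Lower bound = max(26, 22) = 26

26


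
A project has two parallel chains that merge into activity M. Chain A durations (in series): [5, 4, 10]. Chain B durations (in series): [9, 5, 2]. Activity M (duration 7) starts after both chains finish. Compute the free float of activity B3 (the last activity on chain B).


ES(B3) = sum of predecessors on chain B = 14
EF(B3) = ES + duration = 14 + 2 = 16
Successor of B3 is M. ES(M) = max(sum(A), sum(B)) = max(19, 16) = 19
Free float = ES(successor) - EF(current) = 19 - 16 = 3

3


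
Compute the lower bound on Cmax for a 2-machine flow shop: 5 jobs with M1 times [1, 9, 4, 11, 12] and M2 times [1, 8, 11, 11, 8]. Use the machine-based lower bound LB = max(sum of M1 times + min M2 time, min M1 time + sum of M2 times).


LB1 = sum(M1 times) + min(M2 times) = 37 + 1 = 38
LB2 = min(M1 times) + sum(M2 times) = 1 + 39 = 40
Lower bound = max(LB1, LB2) = max(38, 40) = 40

40


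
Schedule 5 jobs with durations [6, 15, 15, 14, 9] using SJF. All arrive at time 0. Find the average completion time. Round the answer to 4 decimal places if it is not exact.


SJF order (ascending): [6, 9, 14, 15, 15]
Completion times:
  Job 1: burst=6, C=6
  Job 2: burst=9, C=15
  Job 3: burst=14, C=29
  Job 4: burst=15, C=44
  Job 5: burst=15, C=59
Average completion = 153/5 = 30.6

30.6


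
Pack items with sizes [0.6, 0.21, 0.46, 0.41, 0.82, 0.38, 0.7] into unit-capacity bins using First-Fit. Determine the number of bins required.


Place items sequentially using First-Fit:
  Item 0.6 -> new Bin 1
  Item 0.21 -> Bin 1 (now 0.81)
  Item 0.46 -> new Bin 2
  Item 0.41 -> Bin 2 (now 0.87)
  Item 0.82 -> new Bin 3
  Item 0.38 -> new Bin 4
  Item 0.7 -> new Bin 5
Total bins used = 5

5


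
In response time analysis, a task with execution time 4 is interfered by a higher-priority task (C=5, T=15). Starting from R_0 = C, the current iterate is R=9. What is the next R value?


R_next = C + ceil(R_prev / T_hp) * C_hp
ceil(9 / 15) = ceil(0.6) = 1
Interference = 1 * 5 = 5
R_next = 4 + 5 = 9
R_next = R_prev, so the iteration has converged (response time = 9).

9


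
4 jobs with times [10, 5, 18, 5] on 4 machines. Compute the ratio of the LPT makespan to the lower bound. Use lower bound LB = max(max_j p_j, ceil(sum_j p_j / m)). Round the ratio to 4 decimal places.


LPT order: [18, 10, 5, 5]
Machine loads after assignment: [18, 10, 5, 5]
LPT makespan = 18
Lower bound = max(max_job, ceil(total/4)) = max(18, 10) = 18
Ratio = 18 / 18 = 1.0

1.0


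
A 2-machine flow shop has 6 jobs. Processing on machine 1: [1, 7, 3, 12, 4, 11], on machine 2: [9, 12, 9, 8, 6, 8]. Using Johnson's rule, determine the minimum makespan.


Apply Johnson's rule:
  Group 1 (a <= b): [(1, 1, 9), (3, 3, 9), (5, 4, 6), (2, 7, 12)]
  Group 2 (a > b): [(4, 12, 8), (6, 11, 8)]
Optimal job order: [1, 3, 5, 2, 4, 6]
Schedule:
  Job 1: M1 done at 1, M2 done at 10
  Job 3: M1 done at 4, M2 done at 19
  Job 5: M1 done at 8, M2 done at 25
  Job 2: M1 done at 15, M2 done at 37
  Job 4: M1 done at 27, M2 done at 45
  Job 6: M1 done at 38, M2 done at 53
Makespan = 53

53


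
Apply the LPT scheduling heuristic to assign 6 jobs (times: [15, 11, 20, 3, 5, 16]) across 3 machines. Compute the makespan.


Sort jobs in decreasing order (LPT): [20, 16, 15, 11, 5, 3]
Assign each job to the least loaded machine:
  Machine 1: jobs [20, 3], load = 23
  Machine 2: jobs [16, 5], load = 21
  Machine 3: jobs [15, 11], load = 26
Makespan = max load = 26

26


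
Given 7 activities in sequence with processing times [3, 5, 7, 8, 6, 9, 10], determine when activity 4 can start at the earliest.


Activity 4 starts after activities 1 through 3 complete.
Predecessor durations: [3, 5, 7]
ES = 3 + 5 + 7 = 15

15


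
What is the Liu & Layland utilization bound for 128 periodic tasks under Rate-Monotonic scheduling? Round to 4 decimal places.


Compute 2^(1/128) = 1.0054299011
Subtract 1: 1.0054299011 - 1 = 0.0054299011
Multiply by n: 128 * 0.0054299011 = 0.6950273408
Round to 4 dp: 0.6950

0.6950


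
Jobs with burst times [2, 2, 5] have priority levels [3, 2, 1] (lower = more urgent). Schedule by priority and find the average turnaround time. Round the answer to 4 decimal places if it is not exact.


Sort by priority (ascending = highest first):
Order: [(1, 5), (2, 2), (3, 2)]
Completion times:
  Priority 1, burst=5, C=5
  Priority 2, burst=2, C=7
  Priority 3, burst=2, C=9
Average turnaround = 21/3 = 7.0

7.0


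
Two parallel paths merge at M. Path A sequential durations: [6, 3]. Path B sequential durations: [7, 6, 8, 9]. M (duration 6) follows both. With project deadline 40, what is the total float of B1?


Forward pass: ES(B1) = sum of predecessors on chain B = 0
EF = ES + duration = 0 + 7 = 7
Backward pass: LF(M) = deadline = 40; LS(M) = 40 - 6 = 34
LF(B1) = LS(M) - sum(successors on chain B) = 34 - 23 = 11
LS = LF - duration = 11 - 7 = 4
Total float = LS - ES = 4 - 0 = 4

4


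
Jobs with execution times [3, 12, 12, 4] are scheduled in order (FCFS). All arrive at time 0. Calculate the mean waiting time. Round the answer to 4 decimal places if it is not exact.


FCFS order (as given): [3, 12, 12, 4]
Waiting times:
  Job 1: wait = 0
  Job 2: wait = 3
  Job 3: wait = 15
  Job 4: wait = 27
Sum of waiting times = 45
Average waiting time = 45/4 = 11.25

11.25


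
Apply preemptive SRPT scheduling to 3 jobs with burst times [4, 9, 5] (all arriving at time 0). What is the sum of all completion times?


Since all jobs arrive at t=0, SRPT equals SPT ordering.
SPT order: [4, 5, 9]
Completion times:
  Job 1: p=4, C=4
  Job 2: p=5, C=9
  Job 3: p=9, C=18
Total completion time = 4 + 9 + 18 = 31

31


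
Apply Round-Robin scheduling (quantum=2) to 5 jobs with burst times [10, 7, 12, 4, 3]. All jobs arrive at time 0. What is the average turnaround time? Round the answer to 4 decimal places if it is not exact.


Time quantum = 2
Execution trace:
  J1 runs 2 units, time = 2
  J2 runs 2 units, time = 4
  J3 runs 2 units, time = 6
  J4 runs 2 units, time = 8
  J5 runs 2 units, time = 10
  J1 runs 2 units, time = 12
  J2 runs 2 units, time = 14
  J3 runs 2 units, time = 16
  J4 runs 2 units, time = 18
  J5 runs 1 units, time = 19
  J1 runs 2 units, time = 21
  J2 runs 2 units, time = 23
  J3 runs 2 units, time = 25
  J1 runs 2 units, time = 27
  J2 runs 1 units, time = 28
  J3 runs 2 units, time = 30
  J1 runs 2 units, time = 32
  J3 runs 2 units, time = 34
  J3 runs 2 units, time = 36
Finish times: [32, 28, 36, 18, 19]
Average turnaround = 133/5 = 26.6

26.6


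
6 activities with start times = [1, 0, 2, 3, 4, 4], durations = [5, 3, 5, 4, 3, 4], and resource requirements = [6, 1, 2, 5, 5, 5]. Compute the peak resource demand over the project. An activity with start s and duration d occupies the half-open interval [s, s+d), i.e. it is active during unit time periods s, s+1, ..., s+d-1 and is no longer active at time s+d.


Each activity i is active on [start_i, start_i + duration_i).
Compute total resource usage per time slot:
  t=0: active resources = [1], total = 1
  t=1: active resources = [6, 1], total = 7
  t=2: active resources = [6, 1, 2], total = 9
  t=3: active resources = [6, 2, 5], total = 13
  t=4: active resources = [6, 2, 5, 5, 5], total = 23
  t=5: active resources = [6, 2, 5, 5, 5], total = 23
  t=6: active resources = [2, 5, 5, 5], total = 17
  t=7: active resources = [5], total = 5
Peak resource demand = 23

23


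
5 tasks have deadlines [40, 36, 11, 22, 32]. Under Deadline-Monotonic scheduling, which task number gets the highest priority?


Sort tasks by relative deadline (ascending):
  Task 3: deadline = 11
  Task 4: deadline = 22
  Task 5: deadline = 32
  Task 2: deadline = 36
  Task 1: deadline = 40
Priority order (highest first): [3, 4, 5, 2, 1]
Highest priority task = 3

3


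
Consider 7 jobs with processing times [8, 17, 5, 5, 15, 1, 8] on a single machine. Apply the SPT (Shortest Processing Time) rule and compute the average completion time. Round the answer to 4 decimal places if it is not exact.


Sort jobs by processing time (SPT order): [1, 5, 5, 8, 8, 15, 17]
Compute completion times sequentially:
  Job 1: processing = 1, completes at 1
  Job 2: processing = 5, completes at 6
  Job 3: processing = 5, completes at 11
  Job 4: processing = 8, completes at 19
  Job 5: processing = 8, completes at 27
  Job 6: processing = 15, completes at 42
  Job 7: processing = 17, completes at 59
Sum of completion times = 165
Average completion time = 165/7 = 23.5714

23.5714


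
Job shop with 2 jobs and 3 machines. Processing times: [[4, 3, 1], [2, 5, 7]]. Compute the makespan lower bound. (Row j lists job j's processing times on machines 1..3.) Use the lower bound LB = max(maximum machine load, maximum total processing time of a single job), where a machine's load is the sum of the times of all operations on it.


Machine loads:
  Machine 1: 4 + 2 = 6
  Machine 2: 3 + 5 = 8
  Machine 3: 1 + 7 = 8
Max machine load = 8
Job totals:
  Job 1: 8
  Job 2: 14
Max job total = 14
Lower bound = max(8, 14) = 14

14


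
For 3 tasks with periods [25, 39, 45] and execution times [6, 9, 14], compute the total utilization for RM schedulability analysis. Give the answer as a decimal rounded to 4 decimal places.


Compute individual utilizations (exact fractions):
  Task 1: C/T = 6/25 (approx. 0.24)
  Task 2: C/T = 9/39 = 3/13 (approx. 0.2308)
  Task 3: C/T = 14/45 (approx. 0.3111)
Total utilization U = 6/25 + 3/13 + 14/45 = 2287/2925
Rounded to 4 decimal places: U = 0.7819
RM (Liu & Layland) bound for 3 tasks = 0.779763; compare with U = 2287/2925 (approx. 0.781880)
bound < U <= 1, so the RM sufficient condition is not met (inconclusive; an exact test such as response-time analysis is needed).

0.7819


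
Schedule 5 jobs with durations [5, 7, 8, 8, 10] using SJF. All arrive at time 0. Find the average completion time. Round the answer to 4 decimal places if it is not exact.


SJF order (ascending): [5, 7, 8, 8, 10]
Completion times:
  Job 1: burst=5, C=5
  Job 2: burst=7, C=12
  Job 3: burst=8, C=20
  Job 4: burst=8, C=28
  Job 5: burst=10, C=38
Average completion = 103/5 = 20.6

20.6


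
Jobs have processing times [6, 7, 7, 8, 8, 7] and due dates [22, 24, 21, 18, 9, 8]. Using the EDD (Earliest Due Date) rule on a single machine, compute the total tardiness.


Sort by due date (EDD order): [(7, 8), (8, 9), (8, 18), (7, 21), (6, 22), (7, 24)]
Compute completion times and tardiness:
  Job 1: p=7, d=8, C=7, tardiness=max(0,7-8)=0
  Job 2: p=8, d=9, C=15, tardiness=max(0,15-9)=6
  Job 3: p=8, d=18, C=23, tardiness=max(0,23-18)=5
  Job 4: p=7, d=21, C=30, tardiness=max(0,30-21)=9
  Job 5: p=6, d=22, C=36, tardiness=max(0,36-22)=14
  Job 6: p=7, d=24, C=43, tardiness=max(0,43-24)=19
Total tardiness = 53

53


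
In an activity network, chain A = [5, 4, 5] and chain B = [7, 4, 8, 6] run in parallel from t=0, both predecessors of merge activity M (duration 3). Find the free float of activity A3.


ES(A3) = sum of predecessors on chain A = 9
EF(A3) = ES + duration = 9 + 5 = 14
Successor of A3 is M. ES(M) = max(sum(A), sum(B)) = max(14, 25) = 25
Free float = ES(successor) - EF(current) = 25 - 14 = 11

11


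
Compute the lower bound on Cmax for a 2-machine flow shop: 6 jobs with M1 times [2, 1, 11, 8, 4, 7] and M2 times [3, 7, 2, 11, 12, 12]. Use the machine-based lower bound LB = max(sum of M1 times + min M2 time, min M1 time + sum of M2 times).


LB1 = sum(M1 times) + min(M2 times) = 33 + 2 = 35
LB2 = min(M1 times) + sum(M2 times) = 1 + 47 = 48
Lower bound = max(LB1, LB2) = max(35, 48) = 48

48


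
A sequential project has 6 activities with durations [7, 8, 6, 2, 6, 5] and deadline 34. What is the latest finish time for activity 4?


LF(activity 4) = deadline - sum of successor durations
Successors: activities 5 through 6 with durations [6, 5]
Sum of successor durations = 11
LF = 34 - 11 = 23

23


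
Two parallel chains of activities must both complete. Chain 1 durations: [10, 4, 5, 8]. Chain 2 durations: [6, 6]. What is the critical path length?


Path A total = 10 + 4 + 5 + 8 = 27
Path B total = 6 + 6 = 12
Critical path = longest path = max(27, 12) = 27

27


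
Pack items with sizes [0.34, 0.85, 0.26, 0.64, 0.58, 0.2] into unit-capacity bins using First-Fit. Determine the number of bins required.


Place items sequentially using First-Fit:
  Item 0.34 -> new Bin 1
  Item 0.85 -> new Bin 2
  Item 0.26 -> Bin 1 (now 0.6)
  Item 0.64 -> new Bin 3
  Item 0.58 -> new Bin 4
  Item 0.2 -> Bin 1 (now 0.8)
Total bins used = 4

4


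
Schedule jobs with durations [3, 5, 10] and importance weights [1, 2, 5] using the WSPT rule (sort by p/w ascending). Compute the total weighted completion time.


Compute p/w ratios and sort ascending (WSPT): [(10, 5), (5, 2), (3, 1)]
Compute weighted completion times:
  Job (p=10,w=5): C=10, w*C=5*10=50
  Job (p=5,w=2): C=15, w*C=2*15=30
  Job (p=3,w=1): C=18, w*C=1*18=18
Total weighted completion time = 98

98


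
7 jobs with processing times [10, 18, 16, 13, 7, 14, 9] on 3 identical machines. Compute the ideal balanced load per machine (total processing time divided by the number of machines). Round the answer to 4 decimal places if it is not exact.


Total processing time = 10 + 18 + 16 + 13 + 7 + 14 + 9 = 87
Number of machines = 3
Ideal balanced load = 87 / 3 = 29.0

29.0


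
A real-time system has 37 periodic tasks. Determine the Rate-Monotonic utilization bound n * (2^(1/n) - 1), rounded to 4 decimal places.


Compute 2^(1/37) = 1.0189102844
Subtract 1: 1.0189102844 - 1 = 0.0189102844
Multiply by n: 37 * 0.0189102844 = 0.6996805228
Round to 4 dp: 0.6997

0.6997


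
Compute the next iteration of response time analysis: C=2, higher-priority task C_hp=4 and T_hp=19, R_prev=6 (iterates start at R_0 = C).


R_next = C + ceil(R_prev / T_hp) * C_hp
ceil(6 / 19) = ceil(0.3158) = 1
Interference = 1 * 4 = 4
R_next = 2 + 4 = 6
R_next = R_prev, so the iteration has converged (response time = 6).

6


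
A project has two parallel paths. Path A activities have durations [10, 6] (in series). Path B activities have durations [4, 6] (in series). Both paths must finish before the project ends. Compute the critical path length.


Path A total = 10 + 6 = 16
Path B total = 4 + 6 = 10
Critical path = longest path = max(16, 10) = 16

16


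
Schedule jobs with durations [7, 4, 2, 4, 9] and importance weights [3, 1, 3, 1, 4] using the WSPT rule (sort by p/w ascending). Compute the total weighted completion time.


Compute p/w ratios and sort ascending (WSPT): [(2, 3), (9, 4), (7, 3), (4, 1), (4, 1)]
Compute weighted completion times:
  Job (p=2,w=3): C=2, w*C=3*2=6
  Job (p=9,w=4): C=11, w*C=4*11=44
  Job (p=7,w=3): C=18, w*C=3*18=54
  Job (p=4,w=1): C=22, w*C=1*22=22
  Job (p=4,w=1): C=26, w*C=1*26=26
Total weighted completion time = 152

152


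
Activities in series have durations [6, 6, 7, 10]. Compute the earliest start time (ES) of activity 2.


Activity 2 starts after activities 1 through 1 complete.
Predecessor durations: [6]
ES = 6 = 6

6


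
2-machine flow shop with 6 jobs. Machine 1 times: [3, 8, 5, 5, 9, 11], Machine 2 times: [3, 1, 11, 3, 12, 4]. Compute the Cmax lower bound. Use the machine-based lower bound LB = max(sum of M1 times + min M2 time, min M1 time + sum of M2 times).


LB1 = sum(M1 times) + min(M2 times) = 41 + 1 = 42
LB2 = min(M1 times) + sum(M2 times) = 3 + 34 = 37
Lower bound = max(LB1, LB2) = max(42, 37) = 42

42


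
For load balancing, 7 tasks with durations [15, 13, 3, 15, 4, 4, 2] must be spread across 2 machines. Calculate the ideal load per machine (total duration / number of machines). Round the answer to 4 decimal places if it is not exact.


Total processing time = 15 + 13 + 3 + 15 + 4 + 4 + 2 = 56
Number of machines = 2
Ideal balanced load = 56 / 2 = 28.0

28.0


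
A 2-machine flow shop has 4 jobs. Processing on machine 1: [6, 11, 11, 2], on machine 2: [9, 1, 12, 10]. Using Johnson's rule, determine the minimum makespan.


Apply Johnson's rule:
  Group 1 (a <= b): [(4, 2, 10), (1, 6, 9), (3, 11, 12)]
  Group 2 (a > b): [(2, 11, 1)]
Optimal job order: [4, 1, 3, 2]
Schedule:
  Job 4: M1 done at 2, M2 done at 12
  Job 1: M1 done at 8, M2 done at 21
  Job 3: M1 done at 19, M2 done at 33
  Job 2: M1 done at 30, M2 done at 34
Makespan = 34

34


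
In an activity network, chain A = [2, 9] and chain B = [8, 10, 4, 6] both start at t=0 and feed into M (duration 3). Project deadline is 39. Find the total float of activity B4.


Forward pass: ES(B4) = sum of predecessors on chain B = 22
EF = ES + duration = 22 + 6 = 28
Backward pass: LF(M) = deadline = 39; LS(M) = 39 - 3 = 36
LF(B4) = LS(M) - sum(successors on chain B) = 36 - 0 = 36
LS = LF - duration = 36 - 6 = 30
Total float = LS - ES = 30 - 22 = 8

8


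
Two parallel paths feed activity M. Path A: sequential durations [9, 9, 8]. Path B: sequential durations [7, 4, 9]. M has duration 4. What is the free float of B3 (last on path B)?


ES(B3) = sum of predecessors on chain B = 11
EF(B3) = ES + duration = 11 + 9 = 20
Successor of B3 is M. ES(M) = max(sum(A), sum(B)) = max(26, 20) = 26
Free float = ES(successor) - EF(current) = 26 - 20 = 6

6


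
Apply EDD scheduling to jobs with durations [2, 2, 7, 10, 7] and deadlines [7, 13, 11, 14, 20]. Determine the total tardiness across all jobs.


Sort by due date (EDD order): [(2, 7), (7, 11), (2, 13), (10, 14), (7, 20)]
Compute completion times and tardiness:
  Job 1: p=2, d=7, C=2, tardiness=max(0,2-7)=0
  Job 2: p=7, d=11, C=9, tardiness=max(0,9-11)=0
  Job 3: p=2, d=13, C=11, tardiness=max(0,11-13)=0
  Job 4: p=10, d=14, C=21, tardiness=max(0,21-14)=7
  Job 5: p=7, d=20, C=28, tardiness=max(0,28-20)=8
Total tardiness = 15

15


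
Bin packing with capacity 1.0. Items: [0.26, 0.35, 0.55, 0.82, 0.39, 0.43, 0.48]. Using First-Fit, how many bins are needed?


Place items sequentially using First-Fit:
  Item 0.26 -> new Bin 1
  Item 0.35 -> Bin 1 (now 0.61)
  Item 0.55 -> new Bin 2
  Item 0.82 -> new Bin 3
  Item 0.39 -> Bin 1 (now 1.0)
  Item 0.43 -> Bin 2 (now 0.98)
  Item 0.48 -> new Bin 4
Total bins used = 4

4


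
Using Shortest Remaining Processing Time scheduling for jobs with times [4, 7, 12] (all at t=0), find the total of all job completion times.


Since all jobs arrive at t=0, SRPT equals SPT ordering.
SPT order: [4, 7, 12]
Completion times:
  Job 1: p=4, C=4
  Job 2: p=7, C=11
  Job 3: p=12, C=23
Total completion time = 4 + 11 + 23 = 38

38


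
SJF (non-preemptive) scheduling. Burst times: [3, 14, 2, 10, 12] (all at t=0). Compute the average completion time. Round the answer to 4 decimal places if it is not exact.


SJF order (ascending): [2, 3, 10, 12, 14]
Completion times:
  Job 1: burst=2, C=2
  Job 2: burst=3, C=5
  Job 3: burst=10, C=15
  Job 4: burst=12, C=27
  Job 5: burst=14, C=41
Average completion = 90/5 = 18.0

18.0


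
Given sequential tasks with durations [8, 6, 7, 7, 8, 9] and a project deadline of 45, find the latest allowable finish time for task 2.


LF(activity 2) = deadline - sum of successor durations
Successors: activities 3 through 6 with durations [7, 7, 8, 9]
Sum of successor durations = 31
LF = 45 - 31 = 14

14


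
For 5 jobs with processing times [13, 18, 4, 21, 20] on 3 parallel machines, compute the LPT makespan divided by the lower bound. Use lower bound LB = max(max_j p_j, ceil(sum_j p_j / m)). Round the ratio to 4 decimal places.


LPT order: [21, 20, 18, 13, 4]
Machine loads after assignment: [21, 24, 31]
LPT makespan = 31
Lower bound = max(max_job, ceil(total/3)) = max(21, 26) = 26
Ratio = 31 / 26 = 1.1923

1.1923


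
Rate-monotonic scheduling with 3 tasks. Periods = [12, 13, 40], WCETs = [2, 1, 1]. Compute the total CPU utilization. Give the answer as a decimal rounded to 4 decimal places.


Compute individual utilizations (exact fractions):
  Task 1: C/T = 2/12 = 1/6 (approx. 0.1667)
  Task 2: C/T = 1/13 (approx. 0.0769)
  Task 3: C/T = 1/40 (approx. 0.025)
Total utilization U = 1/6 + 1/13 + 1/40 = 419/1560
Rounded to 4 decimal places: U = 0.2686
RM (Liu & Layland) bound for 3 tasks = 0.779763; compare with U = 419/1560 (approx. 0.268590)
U <= bound, so schedulable by RM sufficient condition.

0.2686


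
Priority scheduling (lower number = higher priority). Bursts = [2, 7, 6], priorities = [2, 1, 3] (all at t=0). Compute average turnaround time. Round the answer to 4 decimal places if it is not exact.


Sort by priority (ascending = highest first):
Order: [(1, 7), (2, 2), (3, 6)]
Completion times:
  Priority 1, burst=7, C=7
  Priority 2, burst=2, C=9
  Priority 3, burst=6, C=15
Average turnaround = 31/3 = 10.3333

10.3333


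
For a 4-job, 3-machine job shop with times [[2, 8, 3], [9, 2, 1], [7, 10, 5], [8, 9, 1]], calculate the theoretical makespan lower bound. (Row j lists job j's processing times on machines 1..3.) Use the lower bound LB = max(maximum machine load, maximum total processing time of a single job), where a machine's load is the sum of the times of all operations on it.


Machine loads:
  Machine 1: 2 + 9 + 7 + 8 = 26
  Machine 2: 8 + 2 + 10 + 9 = 29
  Machine 3: 3 + 1 + 5 + 1 = 10
Max machine load = 29
Job totals:
  Job 1: 13
  Job 2: 12
  Job 3: 22
  Job 4: 18
Max job total = 22
Lower bound = max(29, 22) = 29

29


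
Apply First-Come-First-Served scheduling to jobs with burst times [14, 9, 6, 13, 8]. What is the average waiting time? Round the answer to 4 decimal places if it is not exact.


FCFS order (as given): [14, 9, 6, 13, 8]
Waiting times:
  Job 1: wait = 0
  Job 2: wait = 14
  Job 3: wait = 23
  Job 4: wait = 29
  Job 5: wait = 42
Sum of waiting times = 108
Average waiting time = 108/5 = 21.6

21.6


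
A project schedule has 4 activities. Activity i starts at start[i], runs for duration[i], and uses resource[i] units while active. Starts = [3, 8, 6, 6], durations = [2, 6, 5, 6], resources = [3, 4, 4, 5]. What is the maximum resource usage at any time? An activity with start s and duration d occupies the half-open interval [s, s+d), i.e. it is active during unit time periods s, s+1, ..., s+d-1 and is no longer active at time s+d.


Each activity i is active on [start_i, start_i + duration_i).
Compute total resource usage per time slot:
  t=0: active resources = [], total = 0
  t=1: active resources = [], total = 0
  t=2: active resources = [], total = 0
  t=3: active resources = [3], total = 3
  t=4: active resources = [3], total = 3
  t=5: active resources = [], total = 0
  t=6: active resources = [4, 5], total = 9
  t=7: active resources = [4, 5], total = 9
  t=8: active resources = [4, 4, 5], total = 13
  t=9: active resources = [4, 4, 5], total = 13
  t=10: active resources = [4, 4, 5], total = 13
  t=11: active resources = [4, 5], total = 9
  t=12: active resources = [4], total = 4
  t=13: active resources = [4], total = 4
Peak resource demand = 13

13


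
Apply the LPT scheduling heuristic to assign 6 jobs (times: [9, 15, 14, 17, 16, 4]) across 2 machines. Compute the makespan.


Sort jobs in decreasing order (LPT): [17, 16, 15, 14, 9, 4]
Assign each job to the least loaded machine:
  Machine 1: jobs [17, 14, 9], load = 40
  Machine 2: jobs [16, 15, 4], load = 35
Makespan = max load = 40

40


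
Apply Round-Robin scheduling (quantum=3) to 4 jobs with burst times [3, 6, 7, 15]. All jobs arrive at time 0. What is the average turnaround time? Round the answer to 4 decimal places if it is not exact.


Time quantum = 3
Execution trace:
  J1 runs 3 units, time = 3
  J2 runs 3 units, time = 6
  J3 runs 3 units, time = 9
  J4 runs 3 units, time = 12
  J2 runs 3 units, time = 15
  J3 runs 3 units, time = 18
  J4 runs 3 units, time = 21
  J3 runs 1 units, time = 22
  J4 runs 3 units, time = 25
  J4 runs 3 units, time = 28
  J4 runs 3 units, time = 31
Finish times: [3, 15, 22, 31]
Average turnaround = 71/4 = 17.75

17.75


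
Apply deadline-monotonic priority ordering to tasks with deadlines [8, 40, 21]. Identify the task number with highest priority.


Sort tasks by relative deadline (ascending):
  Task 1: deadline = 8
  Task 3: deadline = 21
  Task 2: deadline = 40
Priority order (highest first): [1, 3, 2]
Highest priority task = 1

1


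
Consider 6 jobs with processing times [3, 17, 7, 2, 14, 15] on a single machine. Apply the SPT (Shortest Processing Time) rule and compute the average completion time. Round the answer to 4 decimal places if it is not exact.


Sort jobs by processing time (SPT order): [2, 3, 7, 14, 15, 17]
Compute completion times sequentially:
  Job 1: processing = 2, completes at 2
  Job 2: processing = 3, completes at 5
  Job 3: processing = 7, completes at 12
  Job 4: processing = 14, completes at 26
  Job 5: processing = 15, completes at 41
  Job 6: processing = 17, completes at 58
Sum of completion times = 144
Average completion time = 144/6 = 24.0

24.0


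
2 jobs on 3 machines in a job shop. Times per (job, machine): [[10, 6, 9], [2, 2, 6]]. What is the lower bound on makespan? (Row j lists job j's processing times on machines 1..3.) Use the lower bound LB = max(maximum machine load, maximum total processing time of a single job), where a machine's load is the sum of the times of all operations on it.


Machine loads:
  Machine 1: 10 + 2 = 12
  Machine 2: 6 + 2 = 8
  Machine 3: 9 + 6 = 15
Max machine load = 15
Job totals:
  Job 1: 25
  Job 2: 10
Max job total = 25
Lower bound = max(15, 25) = 25

25


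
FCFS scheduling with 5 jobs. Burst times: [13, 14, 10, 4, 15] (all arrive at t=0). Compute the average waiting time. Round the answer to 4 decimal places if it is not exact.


FCFS order (as given): [13, 14, 10, 4, 15]
Waiting times:
  Job 1: wait = 0
  Job 2: wait = 13
  Job 3: wait = 27
  Job 4: wait = 37
  Job 5: wait = 41
Sum of waiting times = 118
Average waiting time = 118/5 = 23.6

23.6


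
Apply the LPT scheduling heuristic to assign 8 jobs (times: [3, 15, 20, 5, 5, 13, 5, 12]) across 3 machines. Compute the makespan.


Sort jobs in decreasing order (LPT): [20, 15, 13, 12, 5, 5, 5, 3]
Assign each job to the least loaded machine:
  Machine 1: jobs [20, 5, 3], load = 28
  Machine 2: jobs [15, 5, 5], load = 25
  Machine 3: jobs [13, 12], load = 25
Makespan = max load = 28

28


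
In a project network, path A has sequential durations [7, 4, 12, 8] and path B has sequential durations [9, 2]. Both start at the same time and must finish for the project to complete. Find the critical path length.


Path A total = 7 + 4 + 12 + 8 = 31
Path B total = 9 + 2 = 11
Critical path = longest path = max(31, 11) = 31

31


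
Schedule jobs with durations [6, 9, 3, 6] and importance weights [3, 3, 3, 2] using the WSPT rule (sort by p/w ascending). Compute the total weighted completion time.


Compute p/w ratios and sort ascending (WSPT): [(3, 3), (6, 3), (9, 3), (6, 2)]
Compute weighted completion times:
  Job (p=3,w=3): C=3, w*C=3*3=9
  Job (p=6,w=3): C=9, w*C=3*9=27
  Job (p=9,w=3): C=18, w*C=3*18=54
  Job (p=6,w=2): C=24, w*C=2*24=48
Total weighted completion time = 138

138


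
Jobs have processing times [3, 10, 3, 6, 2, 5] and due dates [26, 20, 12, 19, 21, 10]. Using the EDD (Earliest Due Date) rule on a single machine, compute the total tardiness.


Sort by due date (EDD order): [(5, 10), (3, 12), (6, 19), (10, 20), (2, 21), (3, 26)]
Compute completion times and tardiness:
  Job 1: p=5, d=10, C=5, tardiness=max(0,5-10)=0
  Job 2: p=3, d=12, C=8, tardiness=max(0,8-12)=0
  Job 3: p=6, d=19, C=14, tardiness=max(0,14-19)=0
  Job 4: p=10, d=20, C=24, tardiness=max(0,24-20)=4
  Job 5: p=2, d=21, C=26, tardiness=max(0,26-21)=5
  Job 6: p=3, d=26, C=29, tardiness=max(0,29-26)=3
Total tardiness = 12

12


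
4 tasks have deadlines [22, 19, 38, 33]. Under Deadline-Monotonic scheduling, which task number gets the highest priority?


Sort tasks by relative deadline (ascending):
  Task 2: deadline = 19
  Task 1: deadline = 22
  Task 4: deadline = 33
  Task 3: deadline = 38
Priority order (highest first): [2, 1, 4, 3]
Highest priority task = 2

2


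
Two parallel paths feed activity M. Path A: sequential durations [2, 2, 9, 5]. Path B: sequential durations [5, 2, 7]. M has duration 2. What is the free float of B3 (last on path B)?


ES(B3) = sum of predecessors on chain B = 7
EF(B3) = ES + duration = 7 + 7 = 14
Successor of B3 is M. ES(M) = max(sum(A), sum(B)) = max(18, 14) = 18
Free float = ES(successor) - EF(current) = 18 - 14 = 4

4


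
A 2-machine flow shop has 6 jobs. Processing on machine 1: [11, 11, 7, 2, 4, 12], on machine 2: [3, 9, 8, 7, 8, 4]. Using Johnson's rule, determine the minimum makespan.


Apply Johnson's rule:
  Group 1 (a <= b): [(4, 2, 7), (5, 4, 8), (3, 7, 8)]
  Group 2 (a > b): [(2, 11, 9), (6, 12, 4), (1, 11, 3)]
Optimal job order: [4, 5, 3, 2, 6, 1]
Schedule:
  Job 4: M1 done at 2, M2 done at 9
  Job 5: M1 done at 6, M2 done at 17
  Job 3: M1 done at 13, M2 done at 25
  Job 2: M1 done at 24, M2 done at 34
  Job 6: M1 done at 36, M2 done at 40
  Job 1: M1 done at 47, M2 done at 50
Makespan = 50

50


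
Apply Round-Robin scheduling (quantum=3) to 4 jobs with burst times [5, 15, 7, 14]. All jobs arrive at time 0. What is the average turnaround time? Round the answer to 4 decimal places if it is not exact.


Time quantum = 3
Execution trace:
  J1 runs 3 units, time = 3
  J2 runs 3 units, time = 6
  J3 runs 3 units, time = 9
  J4 runs 3 units, time = 12
  J1 runs 2 units, time = 14
  J2 runs 3 units, time = 17
  J3 runs 3 units, time = 20
  J4 runs 3 units, time = 23
  J2 runs 3 units, time = 26
  J3 runs 1 units, time = 27
  J4 runs 3 units, time = 30
  J2 runs 3 units, time = 33
  J4 runs 3 units, time = 36
  J2 runs 3 units, time = 39
  J4 runs 2 units, time = 41
Finish times: [14, 39, 27, 41]
Average turnaround = 121/4 = 30.25

30.25


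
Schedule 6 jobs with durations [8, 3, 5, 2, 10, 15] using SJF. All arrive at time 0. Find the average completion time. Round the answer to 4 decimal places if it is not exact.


SJF order (ascending): [2, 3, 5, 8, 10, 15]
Completion times:
  Job 1: burst=2, C=2
  Job 2: burst=3, C=5
  Job 3: burst=5, C=10
  Job 4: burst=8, C=18
  Job 5: burst=10, C=28
  Job 6: burst=15, C=43
Average completion = 106/6 = 17.6667

17.6667


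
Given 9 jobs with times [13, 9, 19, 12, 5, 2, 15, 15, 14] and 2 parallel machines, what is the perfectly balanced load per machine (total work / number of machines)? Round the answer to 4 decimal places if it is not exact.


Total processing time = 13 + 9 + 19 + 12 + 5 + 2 + 15 + 15 + 14 = 104
Number of machines = 2
Ideal balanced load = 104 / 2 = 52.0

52.0


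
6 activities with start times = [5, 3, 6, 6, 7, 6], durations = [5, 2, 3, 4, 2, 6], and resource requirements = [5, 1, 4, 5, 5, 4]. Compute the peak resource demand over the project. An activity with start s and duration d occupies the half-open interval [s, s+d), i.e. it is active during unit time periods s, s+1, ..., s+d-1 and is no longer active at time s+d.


Each activity i is active on [start_i, start_i + duration_i).
Compute total resource usage per time slot:
  t=0: active resources = [], total = 0
  t=1: active resources = [], total = 0
  t=2: active resources = [], total = 0
  t=3: active resources = [1], total = 1
  t=4: active resources = [1], total = 1
  t=5: active resources = [5], total = 5
  t=6: active resources = [5, 4, 5, 4], total = 18
  t=7: active resources = [5, 4, 5, 5, 4], total = 23
  t=8: active resources = [5, 4, 5, 5, 4], total = 23
  t=9: active resources = [5, 5, 4], total = 14
  t=10: active resources = [4], total = 4
  t=11: active resources = [4], total = 4
Peak resource demand = 23

23


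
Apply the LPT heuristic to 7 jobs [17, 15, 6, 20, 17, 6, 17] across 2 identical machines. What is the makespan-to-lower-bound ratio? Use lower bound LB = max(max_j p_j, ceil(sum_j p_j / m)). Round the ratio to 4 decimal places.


LPT order: [20, 17, 17, 17, 15, 6, 6]
Machine loads after assignment: [49, 49]
LPT makespan = 49
Lower bound = max(max_job, ceil(total/2)) = max(20, 49) = 49
Ratio = 49 / 49 = 1.0

1.0
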